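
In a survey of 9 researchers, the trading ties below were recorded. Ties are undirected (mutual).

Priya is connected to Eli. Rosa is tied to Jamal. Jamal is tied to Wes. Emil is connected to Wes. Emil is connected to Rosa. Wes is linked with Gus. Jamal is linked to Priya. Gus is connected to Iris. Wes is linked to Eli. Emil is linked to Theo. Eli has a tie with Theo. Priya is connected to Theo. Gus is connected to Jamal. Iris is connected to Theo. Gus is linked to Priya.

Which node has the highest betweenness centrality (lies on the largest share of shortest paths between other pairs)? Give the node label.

Unnormalized betweenness of each node: Eli:5/6, Emil:3, Gus:10/3, Iris:1/2, Jamal:23/6, Priya:11/4, Rosa:1/2, Theo:19/4, Wes:7/2.
Theo has the largest value, 19/4, making it the main broker — the node through which the most shortest paths run.

Theo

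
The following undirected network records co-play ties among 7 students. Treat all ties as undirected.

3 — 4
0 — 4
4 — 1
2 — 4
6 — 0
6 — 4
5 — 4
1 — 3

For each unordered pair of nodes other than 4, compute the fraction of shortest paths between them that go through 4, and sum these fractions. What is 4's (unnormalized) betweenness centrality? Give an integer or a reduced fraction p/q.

Pairs whose geodesics pass through 4 — 2–6: 1; 2–5: 1; 2–1: 1; 2–3: 1; 2–0: 1; 6–5: 1; 6–1: 1; 6–3: 1; 5–1: 1; 5–3: 1; 5–0: 1; 1–0: 1; 3–0: 1.
All other pairs contribute 0.
Summing the contributions gives betweenness(4) = 13.

13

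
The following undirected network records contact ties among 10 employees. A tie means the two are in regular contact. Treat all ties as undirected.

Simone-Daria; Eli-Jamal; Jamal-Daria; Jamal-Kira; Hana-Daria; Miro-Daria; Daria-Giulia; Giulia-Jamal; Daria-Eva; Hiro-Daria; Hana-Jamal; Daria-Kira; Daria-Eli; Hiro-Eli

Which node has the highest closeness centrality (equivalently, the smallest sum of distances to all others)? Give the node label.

Farness (sum of distances to all others) for each node — Daria:9, Eli:15, Eva:17, Giulia:16, Hana:16, Hiro:16, Jamal:13, Kira:16, Miro:17, Simone:17.
The smallest farness is 9, for Daria, so Daria has the highest closeness.

Daria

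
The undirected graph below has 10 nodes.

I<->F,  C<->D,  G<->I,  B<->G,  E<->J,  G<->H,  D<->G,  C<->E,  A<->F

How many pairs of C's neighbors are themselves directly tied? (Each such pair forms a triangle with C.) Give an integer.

0

C's neighbors are D and E, but none of them are tied to each other, so no triangle contains C.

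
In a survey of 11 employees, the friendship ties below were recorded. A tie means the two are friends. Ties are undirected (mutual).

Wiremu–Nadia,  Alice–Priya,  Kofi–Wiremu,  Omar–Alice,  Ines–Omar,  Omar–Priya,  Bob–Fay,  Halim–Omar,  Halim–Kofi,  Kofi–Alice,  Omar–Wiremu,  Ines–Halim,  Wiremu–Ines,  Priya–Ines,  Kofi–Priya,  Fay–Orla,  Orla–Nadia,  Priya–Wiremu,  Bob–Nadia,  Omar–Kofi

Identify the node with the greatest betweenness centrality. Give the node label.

Wiremu

Unnormalized betweenness of each node: Alice:0, Bob:4, Fay:1/2, Halim:1/4, Ines:2, Kofi:25/6, Nadia:43/2, Omar:59/12, Orla:4, Priya:29/12, Wiremu:97/4.
Wiremu has the largest value, 97/4, making it the main broker — the node through which the most shortest paths run.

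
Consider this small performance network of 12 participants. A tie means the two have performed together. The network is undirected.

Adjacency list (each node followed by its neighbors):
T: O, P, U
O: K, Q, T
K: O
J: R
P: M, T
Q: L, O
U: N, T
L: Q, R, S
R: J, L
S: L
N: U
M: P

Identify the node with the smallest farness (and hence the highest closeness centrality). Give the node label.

Farness (sum of distances to all others) for each node — J:49, K:35, L:31, M:45, N:45, O:25, P:35, Q:27, R:39, S:41, T:27, U:35.
The smallest farness is 25, for O, so O has the highest closeness.

O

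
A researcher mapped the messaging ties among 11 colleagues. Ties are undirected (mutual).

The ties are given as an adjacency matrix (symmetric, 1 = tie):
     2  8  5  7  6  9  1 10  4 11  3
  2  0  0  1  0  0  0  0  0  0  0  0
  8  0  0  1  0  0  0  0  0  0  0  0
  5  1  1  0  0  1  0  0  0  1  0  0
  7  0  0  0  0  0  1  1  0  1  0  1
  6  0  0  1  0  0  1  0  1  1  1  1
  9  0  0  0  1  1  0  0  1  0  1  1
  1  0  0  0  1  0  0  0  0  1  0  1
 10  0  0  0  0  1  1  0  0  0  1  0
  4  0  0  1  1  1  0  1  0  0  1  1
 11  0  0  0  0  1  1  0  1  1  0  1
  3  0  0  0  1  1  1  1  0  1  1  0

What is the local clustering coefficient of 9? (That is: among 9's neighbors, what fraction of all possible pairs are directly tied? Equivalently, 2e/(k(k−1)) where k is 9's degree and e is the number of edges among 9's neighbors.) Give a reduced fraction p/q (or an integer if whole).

3/5

9's neighbors: 3, 6, 7, 10, and 11 (k = 5).
Possible neighbor pairs: C(5,2) = 10. Edges among them: 3–6, 3–7, 3–11, 6–10, 6–11, 10–11 → e = 6.
Clustering(9) = 6/10 = 3/5.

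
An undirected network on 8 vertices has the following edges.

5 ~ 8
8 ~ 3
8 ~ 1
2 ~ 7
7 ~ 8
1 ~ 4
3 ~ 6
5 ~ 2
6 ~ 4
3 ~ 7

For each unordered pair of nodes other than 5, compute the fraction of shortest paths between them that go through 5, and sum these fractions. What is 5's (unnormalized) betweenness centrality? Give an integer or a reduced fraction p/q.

Pairs whose geodesics pass through 5 — 2–4: 1/3; 2–1: 1/2; 2–8: 1/2.
All other pairs contribute 0.
Summing the contributions gives betweenness(5) = 4/3.

4/3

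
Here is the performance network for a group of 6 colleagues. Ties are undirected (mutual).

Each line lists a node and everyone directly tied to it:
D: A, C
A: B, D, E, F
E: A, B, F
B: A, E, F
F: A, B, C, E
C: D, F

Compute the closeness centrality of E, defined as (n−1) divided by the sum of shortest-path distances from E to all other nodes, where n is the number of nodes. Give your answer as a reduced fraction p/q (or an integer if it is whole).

Distances from E: A:1, B:1, C:2, D:2, F:1. Sum = 7.
n = 6, so closeness = 5/7.

5/7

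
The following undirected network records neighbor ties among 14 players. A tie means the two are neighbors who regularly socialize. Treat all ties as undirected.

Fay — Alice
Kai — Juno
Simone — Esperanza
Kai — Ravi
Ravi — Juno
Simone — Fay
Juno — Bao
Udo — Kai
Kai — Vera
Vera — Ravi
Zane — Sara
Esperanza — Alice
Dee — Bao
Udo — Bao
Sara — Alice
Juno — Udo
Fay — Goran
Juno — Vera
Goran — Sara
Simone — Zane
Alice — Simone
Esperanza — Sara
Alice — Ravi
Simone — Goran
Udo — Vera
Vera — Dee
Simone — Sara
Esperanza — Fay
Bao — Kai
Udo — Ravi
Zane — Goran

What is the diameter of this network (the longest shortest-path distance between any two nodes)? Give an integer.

5

Eccentricity of each node (its greatest distance to any other): Alice:3, Bao:5, Dee:5, Esperanza:4, Fay:4, Goran:5, Juno:4, Kai:4, Ravi:3, Sara:4, Simone:4, Udo:4, Vera:4, Zane:5.
The maximum eccentricity is 5, realized for instance by the pair Goran–Bao via Goran – Simone – Alice – Ravi – Udo – Bao. So the diameter is 5.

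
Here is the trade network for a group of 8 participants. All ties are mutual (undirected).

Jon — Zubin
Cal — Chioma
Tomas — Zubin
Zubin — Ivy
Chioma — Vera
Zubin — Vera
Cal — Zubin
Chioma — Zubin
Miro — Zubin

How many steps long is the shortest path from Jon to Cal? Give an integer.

2

One shortest route is Jon – Zubin – Cal, which uses 2 edges, and Jon and Cal are not directly tied, so nothing shorter exists. So d(Jon,Cal) = 2.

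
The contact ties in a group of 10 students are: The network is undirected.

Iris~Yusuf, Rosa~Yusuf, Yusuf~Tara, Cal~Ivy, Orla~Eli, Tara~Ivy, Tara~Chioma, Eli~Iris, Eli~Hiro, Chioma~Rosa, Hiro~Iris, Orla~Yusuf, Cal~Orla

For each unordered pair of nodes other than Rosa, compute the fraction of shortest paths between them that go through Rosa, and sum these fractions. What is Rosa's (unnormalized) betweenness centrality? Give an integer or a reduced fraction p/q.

Pairs whose geodesics pass through Rosa — Iris–Chioma: 1/2; Yusuf–Chioma: 1/2; Chioma–Orla: 1/2; Chioma–Eli: 2/4; Chioma–Hiro: 1/2.
All other pairs contribute 0.
Summing the contributions gives betweenness(Rosa) = 5/2.

5/2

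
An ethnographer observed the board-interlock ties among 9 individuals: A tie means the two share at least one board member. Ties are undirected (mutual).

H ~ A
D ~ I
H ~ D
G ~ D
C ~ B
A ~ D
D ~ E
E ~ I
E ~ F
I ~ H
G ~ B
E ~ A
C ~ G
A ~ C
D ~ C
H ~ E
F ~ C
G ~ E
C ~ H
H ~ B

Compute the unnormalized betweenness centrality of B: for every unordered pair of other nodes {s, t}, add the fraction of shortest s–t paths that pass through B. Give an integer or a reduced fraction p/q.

1/4

Pairs whose geodesics pass through B — H–G: 1/4.
All other pairs contribute 0.
Summing the contributions gives betweenness(B) = 1/4.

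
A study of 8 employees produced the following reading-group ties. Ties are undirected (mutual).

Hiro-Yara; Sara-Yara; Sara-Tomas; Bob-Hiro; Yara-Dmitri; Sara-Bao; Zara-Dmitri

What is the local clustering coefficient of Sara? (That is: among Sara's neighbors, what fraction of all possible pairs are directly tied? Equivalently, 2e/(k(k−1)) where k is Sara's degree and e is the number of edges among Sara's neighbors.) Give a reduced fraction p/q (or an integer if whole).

0

Sara's neighbors: Bao, Tomas, and Yara (k = 3).
Possible neighbor pairs: C(3,2) = 3. Edges among them: none → e = 0.
Clustering(Sara) = 0/3 = 0.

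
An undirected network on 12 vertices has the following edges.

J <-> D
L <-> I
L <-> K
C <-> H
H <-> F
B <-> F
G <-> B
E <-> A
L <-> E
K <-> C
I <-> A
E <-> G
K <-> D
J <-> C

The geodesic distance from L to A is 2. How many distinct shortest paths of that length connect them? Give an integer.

2

The shortest distance is 2. The length-2 paths are: L–E–A; L–I–A.
That gives 2 distinct shortest paths.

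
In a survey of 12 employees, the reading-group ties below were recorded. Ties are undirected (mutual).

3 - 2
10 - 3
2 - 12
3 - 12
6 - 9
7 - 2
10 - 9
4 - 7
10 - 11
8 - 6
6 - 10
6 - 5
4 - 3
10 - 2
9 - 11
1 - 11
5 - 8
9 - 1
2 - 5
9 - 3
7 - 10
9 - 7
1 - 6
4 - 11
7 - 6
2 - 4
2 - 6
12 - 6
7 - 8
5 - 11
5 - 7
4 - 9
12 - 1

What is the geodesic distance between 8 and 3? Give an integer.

3

One shortest route is 8 – 6 – 12 – 3, which uses 3 edges, and at distance 2 from 8 we only reach {1, 2, 4, 9, 10, 11, 12}, which does not include 3. So d(8,3) = 3.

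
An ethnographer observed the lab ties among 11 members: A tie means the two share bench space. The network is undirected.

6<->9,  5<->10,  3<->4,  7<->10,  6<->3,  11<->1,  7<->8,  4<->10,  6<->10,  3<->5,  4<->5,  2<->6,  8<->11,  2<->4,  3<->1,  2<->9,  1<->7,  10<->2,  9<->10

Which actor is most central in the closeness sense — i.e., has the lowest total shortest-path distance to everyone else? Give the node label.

10

Farness (sum of distances to all others) for each node — 1:19, 2:20, 3:17, 4:18, 5:19, 6:18, 7:17, 8:24, 9:21, 10:15, 11:26.
The smallest farness is 15, for 10, so 10 has the highest closeness.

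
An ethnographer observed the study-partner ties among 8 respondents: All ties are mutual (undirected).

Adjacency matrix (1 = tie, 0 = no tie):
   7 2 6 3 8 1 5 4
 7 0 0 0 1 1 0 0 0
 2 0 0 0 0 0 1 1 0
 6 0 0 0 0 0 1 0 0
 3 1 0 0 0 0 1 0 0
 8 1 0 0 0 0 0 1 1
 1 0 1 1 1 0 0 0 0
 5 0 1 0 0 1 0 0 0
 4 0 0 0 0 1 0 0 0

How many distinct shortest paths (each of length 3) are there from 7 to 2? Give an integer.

The shortest distance is 3. The length-3 paths are: 7–3–1–2; 7–8–5–2.
That gives 2 distinct shortest paths.

2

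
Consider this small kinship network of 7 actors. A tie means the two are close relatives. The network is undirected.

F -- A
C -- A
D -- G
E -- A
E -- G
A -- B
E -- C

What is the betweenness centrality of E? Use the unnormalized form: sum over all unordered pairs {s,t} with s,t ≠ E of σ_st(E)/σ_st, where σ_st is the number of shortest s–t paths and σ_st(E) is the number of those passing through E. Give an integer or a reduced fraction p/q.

Pairs whose geodesics pass through E — A–D: 1; A–G: 1; B–D: 1; B–G: 1; F–D: 1; F–G: 1; D–C: 1; G–C: 1.
All other pairs contribute 0.
Summing the contributions gives betweenness(E) = 8.

8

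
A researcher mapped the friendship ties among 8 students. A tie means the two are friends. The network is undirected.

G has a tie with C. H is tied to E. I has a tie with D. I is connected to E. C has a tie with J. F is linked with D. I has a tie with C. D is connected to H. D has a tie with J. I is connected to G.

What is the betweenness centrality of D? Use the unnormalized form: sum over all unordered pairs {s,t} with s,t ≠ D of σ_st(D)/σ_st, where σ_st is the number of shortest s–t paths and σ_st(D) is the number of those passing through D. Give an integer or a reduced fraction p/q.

59/6

Pairs whose geodesics pass through D — E–J: 2/3; E–F: 2/2; J–I: 1/2; J–H: 1; J–F: 1; I–H: 1/2; I–F: 1; H–F: 1; H–G: 1/2; H–C: 2/3; F–G: 1; F–C: 2/2.
All other pairs contribute 0.
Summing the contributions gives betweenness(D) = 59/6.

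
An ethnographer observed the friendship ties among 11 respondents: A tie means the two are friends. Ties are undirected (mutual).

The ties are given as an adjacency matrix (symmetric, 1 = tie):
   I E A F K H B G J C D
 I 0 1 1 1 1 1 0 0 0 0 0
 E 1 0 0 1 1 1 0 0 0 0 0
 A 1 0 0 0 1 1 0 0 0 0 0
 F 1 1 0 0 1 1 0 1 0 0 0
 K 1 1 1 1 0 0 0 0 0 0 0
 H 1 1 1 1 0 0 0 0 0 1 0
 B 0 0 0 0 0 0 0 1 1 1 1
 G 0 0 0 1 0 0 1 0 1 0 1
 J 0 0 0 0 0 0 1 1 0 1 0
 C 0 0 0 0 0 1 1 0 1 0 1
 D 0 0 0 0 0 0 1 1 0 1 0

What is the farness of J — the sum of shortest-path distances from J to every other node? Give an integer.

Distances from J: A:3, B:1, C:1, D:2, E:3, F:2, G:1, H:2, I:3, K:3.
Sum = 3 + 1 + 1 + 2 + 3 + 2 + 1 + 2 + 3 + 3 = 21.

21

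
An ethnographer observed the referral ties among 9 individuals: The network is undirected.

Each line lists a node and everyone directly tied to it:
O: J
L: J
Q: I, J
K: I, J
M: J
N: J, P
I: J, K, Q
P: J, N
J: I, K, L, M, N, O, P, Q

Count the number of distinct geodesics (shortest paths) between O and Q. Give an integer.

1

The shortest distance is 2, and the only length-2 path is O–J–Q. So there is exactly 1 shortest path.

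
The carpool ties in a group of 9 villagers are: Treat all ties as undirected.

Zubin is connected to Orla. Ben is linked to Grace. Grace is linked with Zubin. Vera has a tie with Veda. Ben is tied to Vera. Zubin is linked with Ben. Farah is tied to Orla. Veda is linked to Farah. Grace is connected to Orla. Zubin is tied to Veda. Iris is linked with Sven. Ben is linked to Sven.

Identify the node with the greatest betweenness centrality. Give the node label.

Unnormalized betweenness of each node: Ben:14, Farah:3/4, Grace:5/2, Iris:0, Orla:3, Sven:7, Veda:4, Vera:9/4, Zubin:13/2.
Ben has the largest value, 14, making it the main broker — the node through which the most shortest paths run.

Ben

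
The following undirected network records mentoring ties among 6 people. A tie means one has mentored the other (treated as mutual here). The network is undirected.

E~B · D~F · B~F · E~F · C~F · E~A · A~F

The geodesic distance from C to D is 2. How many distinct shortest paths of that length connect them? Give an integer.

The shortest distance is 2, and the only length-2 path is C–F–D. So there is exactly 1 shortest path.

1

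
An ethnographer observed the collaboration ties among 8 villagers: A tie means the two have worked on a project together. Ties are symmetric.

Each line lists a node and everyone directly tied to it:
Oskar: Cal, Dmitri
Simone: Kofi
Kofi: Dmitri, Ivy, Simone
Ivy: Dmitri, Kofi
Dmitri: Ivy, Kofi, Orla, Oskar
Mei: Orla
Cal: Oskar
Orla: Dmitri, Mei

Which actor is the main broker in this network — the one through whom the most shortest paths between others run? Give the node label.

Unnormalized betweenness of each node: Cal:0, Dmitri:16, Ivy:0, Kofi:6, Mei:0, Orla:6, Oskar:6, Simone:0.
Dmitri has the largest value, 16, making it the main broker — the node through which the most shortest paths run.

Dmitri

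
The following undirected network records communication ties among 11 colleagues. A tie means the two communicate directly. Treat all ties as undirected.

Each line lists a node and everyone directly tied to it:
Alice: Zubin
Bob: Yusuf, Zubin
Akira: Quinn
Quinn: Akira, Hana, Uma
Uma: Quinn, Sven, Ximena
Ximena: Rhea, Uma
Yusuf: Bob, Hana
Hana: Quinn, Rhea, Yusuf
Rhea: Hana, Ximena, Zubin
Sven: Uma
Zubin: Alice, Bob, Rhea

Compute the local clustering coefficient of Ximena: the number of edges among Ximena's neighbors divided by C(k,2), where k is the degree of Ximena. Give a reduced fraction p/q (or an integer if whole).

0

Ximena's neighbors: Rhea and Uma (k = 2).
Possible neighbor pairs: C(2,2) = 1. Edges among them: none → e = 0.
Clustering(Ximena) = 0/1.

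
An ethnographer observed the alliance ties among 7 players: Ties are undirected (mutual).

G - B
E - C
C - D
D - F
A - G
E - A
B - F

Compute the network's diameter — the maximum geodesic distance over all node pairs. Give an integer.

3

Eccentricity of each node (its greatest distance to any other): A:3, B:3, C:3, D:3, E:3, F:3, G:3.
The maximum eccentricity is 3, realized for instance by the pair B–C via B – F – D – C. So the diameter is 3.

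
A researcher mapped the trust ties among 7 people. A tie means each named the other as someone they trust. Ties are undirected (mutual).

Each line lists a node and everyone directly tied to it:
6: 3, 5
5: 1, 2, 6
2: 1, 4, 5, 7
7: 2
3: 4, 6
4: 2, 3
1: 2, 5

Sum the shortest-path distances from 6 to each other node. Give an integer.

Distances from 6: 1:2, 2:2, 3:1, 4:2, 5:1, 7:3.
Sum = 2 + 2 + 1 + 2 + 1 + 3 = 11.

11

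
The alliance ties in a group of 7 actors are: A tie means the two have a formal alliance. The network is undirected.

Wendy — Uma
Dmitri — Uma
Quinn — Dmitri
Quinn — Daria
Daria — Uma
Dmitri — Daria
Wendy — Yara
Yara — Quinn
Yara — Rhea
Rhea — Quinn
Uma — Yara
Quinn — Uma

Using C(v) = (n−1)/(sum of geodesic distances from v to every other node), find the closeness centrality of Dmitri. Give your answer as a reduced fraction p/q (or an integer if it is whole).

Distances from Dmitri: Daria:1, Quinn:1, Rhea:2, Uma:1, Wendy:2, Yara:2. Sum = 9.
n = 7, so closeness = 6/9 = 2/3.

2/3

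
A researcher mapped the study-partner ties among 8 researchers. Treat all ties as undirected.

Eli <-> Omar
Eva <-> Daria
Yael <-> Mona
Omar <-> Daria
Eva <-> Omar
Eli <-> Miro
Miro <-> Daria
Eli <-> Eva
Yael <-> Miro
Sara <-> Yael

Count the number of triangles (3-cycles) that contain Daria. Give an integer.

1

Daria's neighbors: Eva, Miro, and Omar.
Neighbor pairs that are themselves tied: Daria–Eva–Omar. Each forms one triangle with Daria, for 1 in total.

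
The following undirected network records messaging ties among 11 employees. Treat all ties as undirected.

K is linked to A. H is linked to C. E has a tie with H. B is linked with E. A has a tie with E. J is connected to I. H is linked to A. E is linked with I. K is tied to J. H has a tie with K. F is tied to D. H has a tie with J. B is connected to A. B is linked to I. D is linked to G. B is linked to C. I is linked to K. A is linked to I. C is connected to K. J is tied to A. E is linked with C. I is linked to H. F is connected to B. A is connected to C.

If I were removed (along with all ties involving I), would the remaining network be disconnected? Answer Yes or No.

Even without I, every remaining node can still reach every other (the residual graph is connected), so I is not a cut vertex.

No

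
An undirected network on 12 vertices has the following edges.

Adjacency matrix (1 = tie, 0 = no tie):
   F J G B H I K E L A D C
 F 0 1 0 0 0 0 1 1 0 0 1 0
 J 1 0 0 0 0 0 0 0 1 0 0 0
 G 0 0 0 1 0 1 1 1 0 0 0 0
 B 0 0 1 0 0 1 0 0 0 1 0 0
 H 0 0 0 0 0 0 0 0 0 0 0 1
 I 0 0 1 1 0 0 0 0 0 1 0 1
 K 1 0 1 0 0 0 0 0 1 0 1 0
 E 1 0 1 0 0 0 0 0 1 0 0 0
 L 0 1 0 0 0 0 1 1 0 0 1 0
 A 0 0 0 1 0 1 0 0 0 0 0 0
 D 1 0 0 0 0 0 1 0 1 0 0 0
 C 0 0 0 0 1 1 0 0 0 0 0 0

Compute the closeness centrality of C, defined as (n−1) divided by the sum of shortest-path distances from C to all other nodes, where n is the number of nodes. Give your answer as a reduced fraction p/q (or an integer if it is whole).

11/31

Distances from C: A:2, B:2, D:4, E:3, F:4, G:2, H:1, I:1, J:5, K:3, L:4. Sum = 31.
n = 12, so closeness = 11/31.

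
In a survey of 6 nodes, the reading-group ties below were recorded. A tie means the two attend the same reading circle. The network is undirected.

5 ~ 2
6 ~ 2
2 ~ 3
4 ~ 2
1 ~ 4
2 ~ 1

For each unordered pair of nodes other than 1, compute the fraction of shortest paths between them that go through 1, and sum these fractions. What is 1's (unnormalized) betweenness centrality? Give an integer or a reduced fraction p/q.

No shortest path between any pair of other nodes passes through 1.
Summing the contributions gives betweenness(1) = 0.

0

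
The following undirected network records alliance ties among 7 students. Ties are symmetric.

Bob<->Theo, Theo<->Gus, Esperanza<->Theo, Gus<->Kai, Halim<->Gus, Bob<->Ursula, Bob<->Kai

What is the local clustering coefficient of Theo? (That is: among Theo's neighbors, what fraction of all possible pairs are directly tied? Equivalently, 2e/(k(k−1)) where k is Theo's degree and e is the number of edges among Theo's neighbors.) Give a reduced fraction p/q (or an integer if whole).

Theo's neighbors: Bob, Esperanza, and Gus (k = 3).
Possible neighbor pairs: C(3,2) = 3. Edges among them: none → e = 0.
Clustering(Theo) = 0/3 = 0.

0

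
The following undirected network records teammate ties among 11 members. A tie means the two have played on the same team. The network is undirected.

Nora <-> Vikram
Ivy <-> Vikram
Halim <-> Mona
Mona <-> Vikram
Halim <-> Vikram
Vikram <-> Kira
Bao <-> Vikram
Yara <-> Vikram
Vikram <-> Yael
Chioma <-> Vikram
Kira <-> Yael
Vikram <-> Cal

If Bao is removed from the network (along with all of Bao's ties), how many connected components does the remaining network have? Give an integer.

1

Bao's neighbors (Vikram) remain reachable from one another through other ties, so the rest of the network stays in one piece.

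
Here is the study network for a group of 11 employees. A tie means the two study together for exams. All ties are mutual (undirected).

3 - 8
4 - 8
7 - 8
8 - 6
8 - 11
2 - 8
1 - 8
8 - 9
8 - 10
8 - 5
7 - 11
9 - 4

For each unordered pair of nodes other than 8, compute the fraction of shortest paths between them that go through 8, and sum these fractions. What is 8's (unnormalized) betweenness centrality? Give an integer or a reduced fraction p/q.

43

Pairs whose geodesics pass through 8 — 9–10: 1; 9–3: 1; 9–7: 1; 9–6: 1; 9–2: 1; 9–1: 1; 9–5: 1; 9–11: 1; 4–10: 1; 4–3: 1; 4–7: 1; 4–6: 1; 4–2: 1; 4–1: 1 … (+29 more pairs).
All other pairs contribute 0.
Summing the contributions gives betweenness(8) = 43.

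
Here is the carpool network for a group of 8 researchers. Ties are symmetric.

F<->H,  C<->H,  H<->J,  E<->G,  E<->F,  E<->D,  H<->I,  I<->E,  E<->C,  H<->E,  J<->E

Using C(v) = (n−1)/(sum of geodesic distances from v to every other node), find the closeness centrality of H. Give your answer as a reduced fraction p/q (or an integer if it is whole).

Distances from H: C:1, D:2, E:1, F:1, G:2, I:1, J:1. Sum = 9.
n = 8, so closeness = 7/9.

7/9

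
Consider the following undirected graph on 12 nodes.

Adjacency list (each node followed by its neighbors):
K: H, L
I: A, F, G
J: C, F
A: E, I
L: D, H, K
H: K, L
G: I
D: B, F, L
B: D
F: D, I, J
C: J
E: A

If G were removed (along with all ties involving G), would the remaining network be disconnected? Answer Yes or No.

No

Even without G, every remaining node can still reach every other (the residual graph is connected), so G is not a cut vertex.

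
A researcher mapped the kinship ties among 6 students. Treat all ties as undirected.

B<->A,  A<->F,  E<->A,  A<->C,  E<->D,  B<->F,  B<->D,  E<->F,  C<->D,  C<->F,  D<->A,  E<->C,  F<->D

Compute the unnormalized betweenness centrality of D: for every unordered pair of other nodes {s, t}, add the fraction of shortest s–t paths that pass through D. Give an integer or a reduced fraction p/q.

Pairs whose geodesics pass through D — C–B: 1/3; E–B: 1/3.
All other pairs contribute 0.
Summing the contributions gives betweenness(D) = 2/3.

2/3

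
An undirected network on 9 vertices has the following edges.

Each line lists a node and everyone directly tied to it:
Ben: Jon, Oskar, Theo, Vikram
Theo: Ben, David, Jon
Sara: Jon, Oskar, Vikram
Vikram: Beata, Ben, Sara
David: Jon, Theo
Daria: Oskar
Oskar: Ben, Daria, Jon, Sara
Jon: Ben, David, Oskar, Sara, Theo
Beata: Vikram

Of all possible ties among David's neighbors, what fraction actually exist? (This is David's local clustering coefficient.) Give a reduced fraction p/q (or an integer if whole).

1

David's neighbors: Jon and Theo (k = 2).
Possible neighbor pairs: C(2,2) = 1. Edges among them: Jon–Theo → e = 1.
Clustering(David) = 1/1.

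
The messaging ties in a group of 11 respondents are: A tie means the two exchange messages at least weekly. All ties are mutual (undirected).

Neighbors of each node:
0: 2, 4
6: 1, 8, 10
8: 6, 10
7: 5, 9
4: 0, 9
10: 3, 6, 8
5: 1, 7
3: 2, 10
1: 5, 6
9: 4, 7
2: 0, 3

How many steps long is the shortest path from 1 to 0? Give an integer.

One shortest route is 1 – 6 – 10 – 3 – 2 – 0, which uses 5 edges, and at distance 4 from 1 we only reach {2, 4}, which does not include 0. So d(1,0) = 5.

5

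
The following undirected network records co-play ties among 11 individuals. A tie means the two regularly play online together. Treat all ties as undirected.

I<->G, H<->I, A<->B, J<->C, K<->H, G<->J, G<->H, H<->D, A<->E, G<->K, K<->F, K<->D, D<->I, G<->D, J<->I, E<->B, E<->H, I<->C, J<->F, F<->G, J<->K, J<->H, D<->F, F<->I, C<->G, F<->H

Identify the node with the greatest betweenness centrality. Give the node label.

Unnormalized betweenness of each node: A:0, B:0, C:0, D:1/5, E:16, F:2/5, G:46/15, H:107/5, I:71/30, J:71/30, K:1/5.
H has the largest value, 107/5, making it the main broker — the node through which the most shortest paths run.

H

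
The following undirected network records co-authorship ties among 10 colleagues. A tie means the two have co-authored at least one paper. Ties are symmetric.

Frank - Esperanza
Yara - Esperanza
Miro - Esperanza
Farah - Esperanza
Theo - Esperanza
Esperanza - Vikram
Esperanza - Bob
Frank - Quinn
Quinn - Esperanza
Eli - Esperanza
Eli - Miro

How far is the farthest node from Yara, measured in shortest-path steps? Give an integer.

Distances from Yara: Bob:2, Eli:2, Esperanza:1, Farah:2, Frank:2, Miro:2, Quinn:2, Theo:2, Vikram:2.
The largest is 2 (to Eli, Farah, Bob, Theo, Vikram, Quinn, Frank, and Miro), so the eccentricity of Yara is 2.

2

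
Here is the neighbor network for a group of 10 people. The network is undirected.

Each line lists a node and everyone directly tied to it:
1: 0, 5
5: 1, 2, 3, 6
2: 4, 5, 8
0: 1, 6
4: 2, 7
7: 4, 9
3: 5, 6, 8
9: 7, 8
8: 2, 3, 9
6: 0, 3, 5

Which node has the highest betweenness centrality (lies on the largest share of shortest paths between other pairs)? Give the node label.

5

Unnormalized betweenness of each node: 0:1/2, 1:11/6, 2:67/6, 3:41/6, 4:25/6, 5:38/3, 6:31/6, 7:1, 8:53/6, 9:17/6.
5 has the largest value, 38/3, making it the main broker — the node through which the most shortest paths run.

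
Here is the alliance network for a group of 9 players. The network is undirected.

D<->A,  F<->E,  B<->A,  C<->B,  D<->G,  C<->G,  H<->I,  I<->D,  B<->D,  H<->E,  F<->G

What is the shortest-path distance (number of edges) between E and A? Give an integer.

4

One shortest route is E – F – G – D – A, which uses 4 edges, and at distance 3 from E we only reach {C, D}, which does not include A. So d(E,A) = 4.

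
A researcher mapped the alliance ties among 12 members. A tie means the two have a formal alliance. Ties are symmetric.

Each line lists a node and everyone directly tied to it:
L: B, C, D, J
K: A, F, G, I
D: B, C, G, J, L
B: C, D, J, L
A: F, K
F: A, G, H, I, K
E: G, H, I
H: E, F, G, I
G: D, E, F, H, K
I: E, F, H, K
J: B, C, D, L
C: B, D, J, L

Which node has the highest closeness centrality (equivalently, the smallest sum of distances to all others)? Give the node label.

Farness (sum of distances to all others) for each node — A:30, B:26, C:26, D:19, E:24, F:21, G:17, H:22, I:27, J:26, K:22, L:26.
The smallest farness is 17, for G, so G has the highest closeness.

G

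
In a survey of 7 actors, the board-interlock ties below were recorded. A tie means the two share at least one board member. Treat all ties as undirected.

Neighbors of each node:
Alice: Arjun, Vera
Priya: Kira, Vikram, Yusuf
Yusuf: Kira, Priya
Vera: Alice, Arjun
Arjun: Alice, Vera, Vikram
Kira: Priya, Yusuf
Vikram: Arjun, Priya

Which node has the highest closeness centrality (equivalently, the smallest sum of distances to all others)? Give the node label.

Vikram

Farness (sum of distances to all others) for each node — Alice:15, Arjun:11, Kira:15, Priya:11, Vera:15, Vikram:10, Yusuf:15.
The smallest farness is 10, for Vikram, so Vikram has the highest closeness.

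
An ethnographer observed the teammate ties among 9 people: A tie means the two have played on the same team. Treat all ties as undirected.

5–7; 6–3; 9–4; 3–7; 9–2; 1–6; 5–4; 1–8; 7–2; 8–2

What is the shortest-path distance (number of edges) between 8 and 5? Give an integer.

One shortest route is 8 – 2 – 7 – 5, which uses 3 edges, and at distance 2 from 8 we only reach {6, 7, 9}, which does not include 5. So d(8,5) = 3.

3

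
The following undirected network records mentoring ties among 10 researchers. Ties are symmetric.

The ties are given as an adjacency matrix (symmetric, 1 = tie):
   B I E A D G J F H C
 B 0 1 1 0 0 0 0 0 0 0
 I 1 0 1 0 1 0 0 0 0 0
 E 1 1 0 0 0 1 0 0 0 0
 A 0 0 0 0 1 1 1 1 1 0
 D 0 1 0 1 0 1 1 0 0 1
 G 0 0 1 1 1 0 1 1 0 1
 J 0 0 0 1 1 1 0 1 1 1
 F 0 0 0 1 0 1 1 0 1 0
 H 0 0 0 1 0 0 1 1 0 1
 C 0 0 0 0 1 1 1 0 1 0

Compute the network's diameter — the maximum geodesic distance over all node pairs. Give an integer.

4

Eccentricity of each node (its greatest distance to any other): A:3, B:4, C:3, D:2, E:3, F:3, G:2, H:4, I:3, J:3.
The maximum eccentricity is 4, realized for instance by the pair B–H via B – I – D – C – H. So the diameter is 4.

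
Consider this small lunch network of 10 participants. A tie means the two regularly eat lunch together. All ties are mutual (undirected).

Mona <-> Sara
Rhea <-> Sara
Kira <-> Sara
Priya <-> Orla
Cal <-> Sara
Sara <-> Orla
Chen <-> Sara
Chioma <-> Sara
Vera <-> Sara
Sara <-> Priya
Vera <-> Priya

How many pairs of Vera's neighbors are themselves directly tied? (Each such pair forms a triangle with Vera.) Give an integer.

Vera's neighbors: Priya and Sara.
Neighbor pairs that are themselves tied: Vera–Priya–Sara. Each forms one triangle with Vera, for 1 in total.

1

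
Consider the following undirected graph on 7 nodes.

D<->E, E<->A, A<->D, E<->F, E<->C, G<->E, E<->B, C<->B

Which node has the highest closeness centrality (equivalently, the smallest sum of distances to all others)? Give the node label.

E

Farness (sum of distances to all others) for each node — A:10, B:10, C:10, D:10, E:6, F:11, G:11.
The smallest farness is 6, for E, so E has the highest closeness.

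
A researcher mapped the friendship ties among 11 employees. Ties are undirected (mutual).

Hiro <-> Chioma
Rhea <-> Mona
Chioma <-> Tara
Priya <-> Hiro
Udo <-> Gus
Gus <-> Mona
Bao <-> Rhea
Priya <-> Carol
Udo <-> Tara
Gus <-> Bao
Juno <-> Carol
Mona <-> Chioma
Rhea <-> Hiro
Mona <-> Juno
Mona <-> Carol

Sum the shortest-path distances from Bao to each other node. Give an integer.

23

Distances from Bao: Carol:3, Chioma:3, Gus:1, Hiro:2, Juno:3, Mona:2, Priya:3, Rhea:1, Tara:3, Udo:2.
Sum = 3 + 3 + 1 + 2 + 3 + 2 + 3 + 1 + 3 + 2 = 23.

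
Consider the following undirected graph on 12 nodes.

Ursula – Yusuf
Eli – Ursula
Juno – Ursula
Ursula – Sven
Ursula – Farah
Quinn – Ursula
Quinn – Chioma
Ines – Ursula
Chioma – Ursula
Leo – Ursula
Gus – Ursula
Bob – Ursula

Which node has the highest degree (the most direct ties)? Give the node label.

Degrees — Bob:1, Chioma:2, Eli:1, Farah:1, Gus:1, Ines:1, Juno:1, Leo:1, Quinn:2, Sven:1, Ursula:11, Yusuf:1.
The maximum is 11, attained only by Ursula.

Ursula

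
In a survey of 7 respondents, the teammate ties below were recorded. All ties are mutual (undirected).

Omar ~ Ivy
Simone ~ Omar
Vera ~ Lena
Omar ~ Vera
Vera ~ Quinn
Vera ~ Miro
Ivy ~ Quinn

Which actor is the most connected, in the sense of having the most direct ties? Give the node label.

Degrees — Ivy:2, Lena:1, Miro:1, Omar:3, Quinn:2, Simone:1, Vera:4.
The maximum is 4, attained only by Vera.

Vera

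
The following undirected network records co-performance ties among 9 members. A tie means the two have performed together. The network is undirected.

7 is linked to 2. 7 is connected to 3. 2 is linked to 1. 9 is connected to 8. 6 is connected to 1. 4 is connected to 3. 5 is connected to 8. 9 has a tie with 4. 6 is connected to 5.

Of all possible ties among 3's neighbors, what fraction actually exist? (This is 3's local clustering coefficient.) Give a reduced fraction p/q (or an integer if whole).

0

3's neighbors: 4 and 7 (k = 2).
Possible neighbor pairs: C(2,2) = 1. Edges among them: none → e = 0.
Clustering(3) = 0/1.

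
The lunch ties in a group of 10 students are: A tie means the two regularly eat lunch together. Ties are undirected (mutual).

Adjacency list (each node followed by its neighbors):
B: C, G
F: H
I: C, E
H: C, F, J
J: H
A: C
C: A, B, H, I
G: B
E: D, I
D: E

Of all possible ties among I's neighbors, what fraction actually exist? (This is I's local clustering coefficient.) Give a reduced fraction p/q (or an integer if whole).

0

I's neighbors: C and E (k = 2).
Possible neighbor pairs: C(2,2) = 1. Edges among them: none → e = 0.
Clustering(I) = 0/1.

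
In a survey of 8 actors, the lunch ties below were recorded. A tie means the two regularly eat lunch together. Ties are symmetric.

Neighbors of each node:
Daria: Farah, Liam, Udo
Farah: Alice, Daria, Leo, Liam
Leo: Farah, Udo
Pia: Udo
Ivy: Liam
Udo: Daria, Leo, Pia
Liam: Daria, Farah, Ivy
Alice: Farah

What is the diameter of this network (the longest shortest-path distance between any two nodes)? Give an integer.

Eccentricity of each node (its greatest distance to any other): Alice:4, Daria:2, Farah:3, Ivy:4, Leo:3, Liam:3, Pia:4, Udo:3.
The maximum eccentricity is 4, realized for instance by the pair Pia–Alice via Pia – Udo – Daria – Farah – Alice. So the diameter is 4.

4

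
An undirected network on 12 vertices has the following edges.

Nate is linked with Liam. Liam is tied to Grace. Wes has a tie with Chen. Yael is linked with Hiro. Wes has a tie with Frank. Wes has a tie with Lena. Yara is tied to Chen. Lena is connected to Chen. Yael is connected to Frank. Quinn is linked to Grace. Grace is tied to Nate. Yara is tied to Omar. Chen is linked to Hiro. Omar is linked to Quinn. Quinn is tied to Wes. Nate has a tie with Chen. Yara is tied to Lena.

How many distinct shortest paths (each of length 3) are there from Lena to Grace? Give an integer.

2

The shortest distance is 3. The length-3 paths are: Lena–Chen–Nate–Grace; Lena–Wes–Quinn–Grace.
That gives 2 distinct shortest paths.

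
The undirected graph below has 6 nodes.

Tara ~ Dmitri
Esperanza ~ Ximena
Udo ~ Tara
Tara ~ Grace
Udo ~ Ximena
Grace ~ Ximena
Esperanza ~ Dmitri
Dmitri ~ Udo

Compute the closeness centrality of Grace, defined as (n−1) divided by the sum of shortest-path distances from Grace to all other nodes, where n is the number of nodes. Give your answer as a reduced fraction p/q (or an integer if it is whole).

Distances from Grace: Dmitri:2, Esperanza:2, Tara:1, Udo:2, Ximena:1. Sum = 8.
n = 6, so closeness = 5/8.

5/8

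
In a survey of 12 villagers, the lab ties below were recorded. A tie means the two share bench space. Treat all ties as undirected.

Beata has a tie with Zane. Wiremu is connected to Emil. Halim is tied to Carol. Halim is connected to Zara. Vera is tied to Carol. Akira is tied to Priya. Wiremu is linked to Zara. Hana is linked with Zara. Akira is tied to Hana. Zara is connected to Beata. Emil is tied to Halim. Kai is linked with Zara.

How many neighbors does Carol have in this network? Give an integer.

2

Carol is directly tied to Halim and Vera. That is 2 neighbors, so the degree of Carol is 2.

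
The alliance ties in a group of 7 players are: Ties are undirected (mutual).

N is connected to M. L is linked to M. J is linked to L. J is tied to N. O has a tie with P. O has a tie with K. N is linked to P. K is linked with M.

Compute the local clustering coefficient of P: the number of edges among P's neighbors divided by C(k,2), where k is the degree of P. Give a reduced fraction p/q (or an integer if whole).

0

P's neighbors: N and O (k = 2).
Possible neighbor pairs: C(2,2) = 1. Edges among them: none → e = 0.
Clustering(P) = 0/1.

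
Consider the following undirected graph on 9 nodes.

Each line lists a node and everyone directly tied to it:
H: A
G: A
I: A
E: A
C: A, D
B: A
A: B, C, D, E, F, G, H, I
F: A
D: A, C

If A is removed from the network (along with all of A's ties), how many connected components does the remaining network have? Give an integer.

7

Without A, the remaining ties split the others into: {H}; {I}; {C, D}; {F}; {E}; {B}; {G}.
That's 7 separate components.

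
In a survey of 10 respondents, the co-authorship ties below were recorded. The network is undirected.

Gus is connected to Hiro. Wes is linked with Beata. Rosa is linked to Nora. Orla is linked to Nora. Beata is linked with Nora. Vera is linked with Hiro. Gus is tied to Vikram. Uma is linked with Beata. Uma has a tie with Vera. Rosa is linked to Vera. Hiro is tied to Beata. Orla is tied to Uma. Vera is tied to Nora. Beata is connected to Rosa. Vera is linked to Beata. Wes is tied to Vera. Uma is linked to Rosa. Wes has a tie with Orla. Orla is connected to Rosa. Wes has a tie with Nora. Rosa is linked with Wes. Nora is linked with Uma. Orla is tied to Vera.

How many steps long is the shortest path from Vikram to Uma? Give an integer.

4

One shortest route is Vikram – Gus – Hiro – Beata – Uma, which uses 4 edges, and at distance 3 from Vikram we only reach {Beata, Vera}, which does not include Uma. So d(Vikram,Uma) = 4.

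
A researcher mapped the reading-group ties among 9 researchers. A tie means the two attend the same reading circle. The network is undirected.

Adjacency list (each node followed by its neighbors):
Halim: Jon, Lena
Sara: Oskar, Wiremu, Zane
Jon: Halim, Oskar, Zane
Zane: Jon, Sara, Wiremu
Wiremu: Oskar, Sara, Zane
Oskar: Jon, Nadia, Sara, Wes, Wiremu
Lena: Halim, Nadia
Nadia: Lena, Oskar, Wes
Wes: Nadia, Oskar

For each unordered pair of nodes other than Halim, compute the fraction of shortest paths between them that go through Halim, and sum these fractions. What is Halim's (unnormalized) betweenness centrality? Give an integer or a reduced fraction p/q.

Pairs whose geodesics pass through Halim — Zane–Lena: 1; Jon–Lena: 1.
All other pairs contribute 0.
Summing the contributions gives betweenness(Halim) = 2.

2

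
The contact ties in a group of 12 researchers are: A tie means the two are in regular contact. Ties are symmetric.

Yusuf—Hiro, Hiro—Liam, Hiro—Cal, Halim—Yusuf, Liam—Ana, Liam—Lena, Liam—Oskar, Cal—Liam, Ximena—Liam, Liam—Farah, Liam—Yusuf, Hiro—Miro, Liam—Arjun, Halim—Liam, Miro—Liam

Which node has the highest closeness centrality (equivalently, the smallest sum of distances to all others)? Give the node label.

Farness (sum of distances to all others) for each node — Ana:21, Arjun:21, Cal:20, Farah:21, Halim:20, Hiro:18, Lena:21, Liam:11, Miro:20, Oskar:21, Ximena:21, Yusuf:19.
The smallest farness is 11, for Liam, so Liam has the highest closeness.

Liam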